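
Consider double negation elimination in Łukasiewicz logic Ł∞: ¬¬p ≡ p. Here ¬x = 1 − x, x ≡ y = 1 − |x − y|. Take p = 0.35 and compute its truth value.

1.00

¬p = 1 − 0.35 = 0.65
¬¬p = 1 − 0.65 = 0.35
¬¬p ≡ p = 1 − |0.35 − 0.35| = 1 − 0.00 = 1.00
(As expected: always 1 in Ł∞ since negation is involutive.)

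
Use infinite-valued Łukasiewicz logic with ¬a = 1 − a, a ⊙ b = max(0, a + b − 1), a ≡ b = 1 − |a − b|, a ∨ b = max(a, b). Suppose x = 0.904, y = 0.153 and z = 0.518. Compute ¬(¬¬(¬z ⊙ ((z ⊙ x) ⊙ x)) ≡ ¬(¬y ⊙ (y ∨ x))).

¬z = 1 − 0.518 = 0.482
z ⊙ x = max(0, 0.518 + 0.904 − 1) = max(0, 0.422) = 0.422
(z ⊙ x) ⊙ x = max(0, 0.422 + 0.904 − 1) = max(0, 0.326) = 0.326
¬z ⊙ ((z ⊙ x) ⊙ x) = max(0, 0.482 + 0.326 − 1) = max(0, -0.192) = 0.000
¬(¬z ⊙ ((z ⊙ x) ⊙ x)) = 1 − 0.000 = 1.000
¬¬(¬z ⊙ ((z ⊙ x) ⊙ x)) = 1 − 1.000 = 0.000
¬y = 1 − 0.153 = 0.847
y ∨ x = max(0.153, 0.904) = 0.904
¬y ⊙ (y ∨ x) = max(0, 0.847 + 0.904 − 1) = max(0, 0.751) = 0.751
¬(¬y ⊙ (y ∨ x)) = 1 − 0.751 = 0.249
¬¬(¬z ⊙ ((z ⊙ x) ⊙ x)) ≡ ¬(¬y ⊙ (y ∨ x)) = 1 − |0.000 − 0.249| = 1 − 0.249 = 0.751
¬(¬¬(¬z ⊙ ((z ⊙ x) ⊙ x)) ≡ ¬(¬y ⊙ (y ∨ x))) = 1 − 0.751 = 0.249

0.249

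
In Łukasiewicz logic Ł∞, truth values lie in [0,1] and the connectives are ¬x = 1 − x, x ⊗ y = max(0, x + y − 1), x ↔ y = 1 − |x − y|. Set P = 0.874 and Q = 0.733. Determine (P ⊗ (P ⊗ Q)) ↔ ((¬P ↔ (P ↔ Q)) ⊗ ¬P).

P ⊗ Q = max(0, 0.874 + 0.733 − 1) = max(0, 0.607) = 0.607
P ⊗ (P ⊗ Q) = max(0, 0.874 + 0.607 − 1) = max(0, 0.481) = 0.481
¬P = 1 − 0.874 = 0.126
P ↔ Q = 1 − |0.874 − 0.733| = 1 − 0.141 = 0.859
¬P ↔ (P ↔ Q) = 1 − |0.126 − 0.859| = 1 − 0.733 = 0.267
(¬P ↔ (P ↔ Q)) ⊗ ¬P = max(0, 0.267 + 0.126 − 1) = max(0, -0.607) = 0.000
(P ⊗ (P ⊗ Q)) ↔ ((¬P ↔ (P ↔ Q)) ⊗ ¬P) = 1 − |0.481 − 0.000| = 1 − 0.481 = 0.519

0.519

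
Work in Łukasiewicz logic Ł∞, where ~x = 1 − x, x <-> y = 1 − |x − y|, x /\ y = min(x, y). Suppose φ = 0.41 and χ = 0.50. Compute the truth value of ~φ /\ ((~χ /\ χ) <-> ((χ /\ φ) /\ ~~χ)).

~φ = 1 − 0.41 = 0.59
~χ = 1 − 0.50 = 0.50
~χ /\ χ = min(0.50, 0.50) = 0.50
χ /\ φ = min(0.50, 0.41) = 0.41
~~χ = 1 − 0.50 = 0.50
(χ /\ φ) /\ ~~χ = min(0.41, 0.50) = 0.41
(~χ /\ χ) <-> ((χ /\ φ) /\ ~~χ) = 1 − |0.50 − 0.41| = 1 − 0.09 = 0.91
~φ /\ ((~χ /\ χ) <-> ((χ /\ φ) /\ ~~χ)) = min(0.59, 0.91) = 0.59

0.59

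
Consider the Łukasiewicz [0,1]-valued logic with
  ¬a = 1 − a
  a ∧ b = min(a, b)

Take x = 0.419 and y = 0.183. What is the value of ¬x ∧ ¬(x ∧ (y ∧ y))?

¬x = 1 − 0.419 = 0.581
y ∧ y = min(0.183, 0.183) = 0.183
x ∧ (y ∧ y) = min(0.419, 0.183) = 0.183
¬(x ∧ (y ∧ y)) = 1 − 0.183 = 0.817
¬x ∧ ¬(x ∧ (y ∧ y)) = min(0.581, 0.817) = 0.581

0.581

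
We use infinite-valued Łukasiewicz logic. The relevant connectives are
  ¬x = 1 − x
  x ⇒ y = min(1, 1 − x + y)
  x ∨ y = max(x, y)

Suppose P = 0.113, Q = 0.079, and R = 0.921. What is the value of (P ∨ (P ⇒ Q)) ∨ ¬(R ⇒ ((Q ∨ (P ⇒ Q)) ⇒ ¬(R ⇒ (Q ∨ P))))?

0.966

P ⇒ Q = min(1, 1 − 0.113 + 0.079) = min(1, 0.966) = 0.966
P ∨ (P ⇒ Q) = max(0.113, 0.966) = 0.966
Q ∨ (P ⇒ Q) = max(0.079, 0.966) = 0.966
Q ∨ P = max(0.079, 0.113) = 0.113
R ⇒ (Q ∨ P) = min(1, 1 − 0.921 + 0.113) = min(1, 0.192) = 0.192
¬(R ⇒ (Q ∨ P)) = 1 − 0.192 = 0.808
(Q ∨ (P ⇒ Q)) ⇒ ¬(R ⇒ (Q ∨ P)) = min(1, 1 − 0.966 + 0.808) = min(1, 0.842) = 0.842
R ⇒ ((Q ∨ (P ⇒ Q)) ⇒ ¬(R ⇒ (Q ∨ P))) = min(1, 1 − 0.921 + 0.842) = min(1, 0.921) = 0.921
¬(R ⇒ ((Q ∨ (P ⇒ Q)) ⇒ ¬(R ⇒ (Q ∨ P)))) = 1 − 0.921 = 0.079
(P ∨ (P ⇒ Q)) ∨ ¬(R ⇒ ((Q ∨ (P ⇒ Q)) ⇒ ¬(R ⇒ (Q ∨ P)))) = max(0.966, 0.079) = 0.966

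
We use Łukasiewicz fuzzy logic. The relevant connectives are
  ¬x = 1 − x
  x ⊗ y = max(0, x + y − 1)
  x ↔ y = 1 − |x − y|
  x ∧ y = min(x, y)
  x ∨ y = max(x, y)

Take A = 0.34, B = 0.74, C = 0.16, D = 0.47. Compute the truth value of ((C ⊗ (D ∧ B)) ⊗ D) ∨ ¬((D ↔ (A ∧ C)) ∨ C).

0.31

D ∧ B = min(0.47, 0.74) = 0.47
C ⊗ (D ∧ B) = max(0, 0.16 + 0.47 − 1) = max(0, -0.37) = 0.00
(C ⊗ (D ∧ B)) ⊗ D = max(0, 0.00 + 0.47 − 1) = max(0, -0.53) = 0.00
A ∧ C = min(0.34, 0.16) = 0.16
D ↔ (A ∧ C) = 1 − |0.47 − 0.16| = 1 − 0.31 = 0.69
(D ↔ (A ∧ C)) ∨ C = max(0.69, 0.16) = 0.69
¬((D ↔ (A ∧ C)) ∨ C) = 1 − 0.69 = 0.31
((C ⊗ (D ∧ B)) ⊗ D) ∨ ¬((D ↔ (A ∧ C)) ∨ C) = max(0.00, 0.31) = 0.31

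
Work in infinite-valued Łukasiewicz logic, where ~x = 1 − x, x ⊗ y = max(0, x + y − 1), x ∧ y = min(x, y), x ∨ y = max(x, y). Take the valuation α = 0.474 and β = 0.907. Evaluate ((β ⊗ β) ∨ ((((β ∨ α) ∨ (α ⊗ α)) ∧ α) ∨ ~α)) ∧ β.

0.814

β ⊗ β = max(0, 0.907 + 0.907 − 1) = max(0, 0.814) = 0.814
β ∨ α = max(0.907, 0.474) = 0.907
α ⊗ α = max(0, 0.474 + 0.474 − 1) = max(0, -0.052) = 0.000
(β ∨ α) ∨ (α ⊗ α) = max(0.907, 0.000) = 0.907
((β ∨ α) ∨ (α ⊗ α)) ∧ α = min(0.907, 0.474) = 0.474
~α = 1 − 0.474 = 0.526
(((β ∨ α) ∨ (α ⊗ α)) ∧ α) ∨ ~α = max(0.474, 0.526) = 0.526
(β ⊗ β) ∨ ((((β ∨ α) ∨ (α ⊗ α)) ∧ α) ∨ ~α) = max(0.814, 0.526) = 0.814
((β ⊗ β) ∨ ((((β ∨ α) ∨ (α ⊗ α)) ∧ α) ∨ ~α)) ∧ β = min(0.814, 0.907) = 0.814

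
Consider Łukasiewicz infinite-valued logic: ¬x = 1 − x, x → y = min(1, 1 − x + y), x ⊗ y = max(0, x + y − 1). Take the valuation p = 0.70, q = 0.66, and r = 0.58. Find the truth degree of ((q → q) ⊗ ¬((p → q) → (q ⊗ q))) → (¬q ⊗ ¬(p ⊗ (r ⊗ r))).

0.70

q → q = min(1, 1 − 0.66 + 0.66) = min(1, 1.00) = 1.00
p → q = min(1, 1 − 0.70 + 0.66) = min(1, 0.96) = 0.96
q ⊗ q = max(0, 0.66 + 0.66 − 1) = max(0, 0.32) = 0.32
(p → q) → (q ⊗ q) = min(1, 1 − 0.96 + 0.32) = min(1, 0.36) = 0.36
¬((p → q) → (q ⊗ q)) = 1 − 0.36 = 0.64
(q → q) ⊗ ¬((p → q) → (q ⊗ q)) = max(0, 1.00 + 0.64 − 1) = max(0, 0.64) = 0.64
¬q = 1 − 0.66 = 0.34
r ⊗ r = max(0, 0.58 + 0.58 − 1) = max(0, 0.16) = 0.16
p ⊗ (r ⊗ r) = max(0, 0.70 + 0.16 − 1) = max(0, -0.14) = 0.00
¬(p ⊗ (r ⊗ r)) = 1 − 0.00 = 1.00
¬q ⊗ ¬(p ⊗ (r ⊗ r)) = max(0, 0.34 + 1.00 − 1) = max(0, 0.34) = 0.34
((q → q) ⊗ ¬((p → q) → (q ⊗ q))) → (¬q ⊗ ¬(p ⊗ (r ⊗ r))) = min(1, 1 − 0.64 + 0.34) = min(1, 0.70) = 0.70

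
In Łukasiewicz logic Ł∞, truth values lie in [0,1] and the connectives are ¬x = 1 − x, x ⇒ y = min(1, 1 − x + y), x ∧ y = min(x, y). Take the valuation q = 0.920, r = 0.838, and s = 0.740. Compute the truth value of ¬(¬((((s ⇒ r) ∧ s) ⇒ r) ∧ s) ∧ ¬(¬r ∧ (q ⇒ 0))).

0.740

s ⇒ r = min(1, 1 − 0.740 + 0.838) = min(1, 1.098) = 1.000
(s ⇒ r) ∧ s = min(1.000, 0.740) = 0.740
((s ⇒ r) ∧ s) ⇒ r = min(1, 1 − 0.740 + 0.838) = min(1, 1.098) = 1.000
(((s ⇒ r) ∧ s) ⇒ r) ∧ s = min(1.000, 0.740) = 0.740
¬((((s ⇒ r) ∧ s) ⇒ r) ∧ s) = 1 − 0.740 = 0.260
¬r = 1 − 0.838 = 0.162
q ⇒ 0 = min(1, 1 − 0.920 + 0.000) = min(1, 0.080) = 0.080
¬r ∧ (q ⇒ 0) = min(0.162, 0.080) = 0.080
¬(¬r ∧ (q ⇒ 0)) = 1 − 0.080 = 0.920
¬((((s ⇒ r) ∧ s) ⇒ r) ∧ s) ∧ ¬(¬r ∧ (q ⇒ 0)) = min(0.260, 0.920) = 0.260
¬(¬((((s ⇒ r) ∧ s) ⇒ r) ∧ s) ∧ ¬(¬r ∧ (q ⇒ 0))) = 1 − 0.260 = 0.740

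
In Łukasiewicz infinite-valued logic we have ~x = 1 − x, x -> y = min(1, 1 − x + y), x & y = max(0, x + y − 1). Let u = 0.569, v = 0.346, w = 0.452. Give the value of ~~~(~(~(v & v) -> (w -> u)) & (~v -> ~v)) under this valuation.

1.000

v & v = max(0, 0.346 + 0.346 − 1) = max(0, -0.308) = 0.000
~(v & v) = 1 − 0.000 = 1.000
w -> u = min(1, 1 − 0.452 + 0.569) = min(1, 1.117) = 1.000
~(v & v) -> (w -> u) = min(1, 1 − 1.000 + 1.000) = min(1, 1.000) = 1.000
~(~(v & v) -> (w -> u)) = 1 − 1.000 = 0.000
~v = 1 − 0.346 = 0.654
~v -> ~v = min(1, 1 − 0.654 + 0.654) = min(1, 1.000) = 1.000
~(~(v & v) -> (w -> u)) & (~v -> ~v) = max(0, 0.000 + 1.000 − 1) = max(0, 0.000) = 0.000
~(~(~(v & v) -> (w -> u)) & (~v -> ~v)) = 1 − 0.000 = 1.000
~~(~(~(v & v) -> (w -> u)) & (~v -> ~v)) = 1 − 1.000 = 0.000
~~~(~(~(v & v) -> (w -> u)) & (~v -> ~v)) = 1 − 0.000 = 1.000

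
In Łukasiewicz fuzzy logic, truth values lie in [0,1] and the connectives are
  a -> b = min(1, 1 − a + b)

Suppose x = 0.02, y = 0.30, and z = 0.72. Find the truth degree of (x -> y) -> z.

0.72

x -> y = min(1, 1 − 0.02 + 0.30) = min(1, 1.28) = 1.00
(x -> y) -> z = min(1, 1 − 1.00 + 0.72) = min(1, 0.72) = 0.72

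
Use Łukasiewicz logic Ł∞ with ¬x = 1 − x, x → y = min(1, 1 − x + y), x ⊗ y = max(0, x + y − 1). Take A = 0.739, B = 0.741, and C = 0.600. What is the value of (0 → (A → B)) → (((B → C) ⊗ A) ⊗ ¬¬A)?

A → B = min(1, 1 − 0.739 + 0.741) = min(1, 1.002) = 1.000
0 → (A → B) = min(1, 1 − 0.000 + 1.000) = min(1, 2.000) = 1.000
B → C = min(1, 1 − 0.741 + 0.600) = min(1, 0.859) = 0.859
(B → C) ⊗ A = max(0, 0.859 + 0.739 − 1) = max(0, 0.598) = 0.598
¬A = 1 − 0.739 = 0.261
¬¬A = 1 − 0.261 = 0.739
((B → C) ⊗ A) ⊗ ¬¬A = max(0, 0.598 + 0.739 − 1) = max(0, 0.337) = 0.337
(0 → (A → B)) → (((B → C) ⊗ A) ⊗ ¬¬A) = min(1, 1 − 1.000 + 0.337) = min(1, 0.337) = 0.337

0.337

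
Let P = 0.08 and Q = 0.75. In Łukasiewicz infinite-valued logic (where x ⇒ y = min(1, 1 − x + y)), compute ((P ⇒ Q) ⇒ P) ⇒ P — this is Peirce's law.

P ⇒ Q = min(1, 1 − 0.08 + 0.75) = min(1, 1.67) = 1.00
(P ⇒ Q) ⇒ P = min(1, 1 − 1.00 + 0.08) = min(1, 0.08) = 0.08
((P ⇒ Q) ⇒ P) ⇒ P = min(1, 1 − 0.08 + 0.08) = min(1, 1.00) = 1.00

1.00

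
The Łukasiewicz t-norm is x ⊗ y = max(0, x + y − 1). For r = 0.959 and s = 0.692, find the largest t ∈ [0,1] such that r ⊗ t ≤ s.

The residuum of the Łukasiewicz t-norm gives the supremum: min(1, 1 − 0.959 + 0.692).
1 − 0.959 + 0.692 = 0.733, so t = min(1, 0.733) = 0.733.
Check: 0.959 ⊗ 0.733 = max(0, 0.692) = 0.692 ≤ 0.692.

0.733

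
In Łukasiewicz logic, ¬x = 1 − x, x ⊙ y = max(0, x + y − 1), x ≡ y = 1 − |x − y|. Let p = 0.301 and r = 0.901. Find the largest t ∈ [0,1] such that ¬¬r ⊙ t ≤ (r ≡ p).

¬r = 1 − 0.901 = 0.099
¬¬r = 1 − 0.099 = 0.901
So the left factor is ¬¬r = 0.901.
r ≡ p = 1 − |0.901 − 0.301| = 1 − 0.600 = 0.400
So the right-hand bound is r ≡ p = 0.400.
The residuum of the Łukasiewicz t-norm gives the supremum: min(1, 1 − 0.901 + 0.400).
1 − 0.901 + 0.400 = 0.499, so t = min(1, 0.499) = 0.499.
Check: 0.901 ⊙ 0.499 = max(0, 0.400) = 0.400 ≤ 0.400.

0.499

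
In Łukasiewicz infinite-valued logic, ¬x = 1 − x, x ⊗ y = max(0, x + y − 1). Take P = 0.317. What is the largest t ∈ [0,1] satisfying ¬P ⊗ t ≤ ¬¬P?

0.634

¬P = 1 − 0.317 = 0.683
So the left factor is ¬P = 0.683.
¬¬P = 1 − 0.683 = 0.317
So the right-hand bound is ¬¬P = 0.317.
The residuum of the Łukasiewicz t-norm gives the supremum: min(1, 1 − 0.683 + 0.317).
1 − 0.683 + 0.317 = 0.634, so t = min(1, 0.634) = 0.634.
Check: 0.683 ⊗ 0.634 = max(0, 0.317) = 0.317 ≤ 0.317.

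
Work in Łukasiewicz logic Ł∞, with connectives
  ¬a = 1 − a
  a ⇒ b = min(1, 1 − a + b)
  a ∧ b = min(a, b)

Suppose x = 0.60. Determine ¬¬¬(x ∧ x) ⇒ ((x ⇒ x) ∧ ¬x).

1.00

x ∧ x = min(0.60, 0.60) = 0.60
¬(x ∧ x) = 1 − 0.60 = 0.40
¬¬(x ∧ x) = 1 − 0.40 = 0.60
¬¬¬(x ∧ x) = 1 − 0.60 = 0.40
x ⇒ x = min(1, 1 − 0.60 + 0.60) = min(1, 1.00) = 1.00
¬x = 1 − 0.60 = 0.40
(x ⇒ x) ∧ ¬x = min(1.00, 0.40) = 0.40
¬¬¬(x ∧ x) ⇒ ((x ⇒ x) ∧ ¬x) = min(1, 1 − 0.40 + 0.40) = min(1, 1.00) = 1.00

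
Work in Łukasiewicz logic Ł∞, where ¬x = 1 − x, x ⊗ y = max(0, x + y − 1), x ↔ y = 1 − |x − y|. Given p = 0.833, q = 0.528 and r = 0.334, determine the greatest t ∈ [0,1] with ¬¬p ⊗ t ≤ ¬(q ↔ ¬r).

¬p = 1 − 0.833 = 0.167
¬¬p = 1 − 0.167 = 0.833
So the left factor is ¬¬p = 0.833.
¬r = 1 − 0.334 = 0.666
q ↔ ¬r = 1 − |0.528 − 0.666| = 1 − 0.138 = 0.862
¬(q ↔ ¬r) = 1 − 0.862 = 0.138
So the right-hand bound is ¬(q ↔ ¬r) = 0.138.
The residuum of the Łukasiewicz t-norm gives the supremum: min(1, 1 − 0.833 + 0.138).
1 − 0.833 + 0.138 = 0.305, so t = min(1, 0.305) = 0.305.
Check: 0.833 ⊗ 0.305 = max(0, 0.138) = 0.138 ≤ 0.138.

0.305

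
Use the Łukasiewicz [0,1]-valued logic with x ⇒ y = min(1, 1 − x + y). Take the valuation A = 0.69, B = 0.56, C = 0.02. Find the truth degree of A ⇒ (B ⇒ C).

0.77

B ⇒ C = min(1, 1 − 0.56 + 0.02) = min(1, 0.46) = 0.46
A ⇒ (B ⇒ C) = min(1, 1 − 0.69 + 0.46) = min(1, 0.77) = 0.77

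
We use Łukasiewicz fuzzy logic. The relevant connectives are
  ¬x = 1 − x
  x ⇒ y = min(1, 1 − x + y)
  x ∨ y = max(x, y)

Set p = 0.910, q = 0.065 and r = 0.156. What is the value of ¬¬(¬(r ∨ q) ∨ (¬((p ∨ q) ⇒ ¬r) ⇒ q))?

r ∨ q = max(0.156, 0.065) = 0.156
¬(r ∨ q) = 1 − 0.156 = 0.844
p ∨ q = max(0.910, 0.065) = 0.910
¬r = 1 − 0.156 = 0.844
(p ∨ q) ⇒ ¬r = min(1, 1 − 0.910 + 0.844) = min(1, 0.934) = 0.934
¬((p ∨ q) ⇒ ¬r) = 1 − 0.934 = 0.066
¬((p ∨ q) ⇒ ¬r) ⇒ q = min(1, 1 − 0.066 + 0.065) = min(1, 0.999) = 0.999
¬(r ∨ q) ∨ (¬((p ∨ q) ⇒ ¬r) ⇒ q) = max(0.844, 0.999) = 0.999
¬(¬(r ∨ q) ∨ (¬((p ∨ q) ⇒ ¬r) ⇒ q)) = 1 − 0.999 = 0.001
¬¬(¬(r ∨ q) ∨ (¬((p ∨ q) ⇒ ¬r) ⇒ q)) = 1 − 0.001 = 0.999

0.999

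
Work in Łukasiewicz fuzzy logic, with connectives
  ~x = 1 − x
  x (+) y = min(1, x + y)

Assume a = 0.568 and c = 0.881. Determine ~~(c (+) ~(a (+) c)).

a (+) c = min(1, 0.568 + 0.881) = min(1, 1.449) = 1.000
~(a (+) c) = 1 − 1.000 = 0.000
c (+) ~(a (+) c) = min(1, 0.881 + 0.000) = min(1, 0.881) = 0.881
~(c (+) ~(a (+) c)) = 1 − 0.881 = 0.119
~~(c (+) ~(a (+) c)) = 1 − 0.119 = 0.881

0.881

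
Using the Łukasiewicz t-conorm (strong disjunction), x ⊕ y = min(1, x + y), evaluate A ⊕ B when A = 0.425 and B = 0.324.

0.749

A ⊕ B = min(1, 0.425 + 0.324) = min(1, 0.749) = 0.749
For comparison, the Gödel t-conorm max(x, y) would give 0.425.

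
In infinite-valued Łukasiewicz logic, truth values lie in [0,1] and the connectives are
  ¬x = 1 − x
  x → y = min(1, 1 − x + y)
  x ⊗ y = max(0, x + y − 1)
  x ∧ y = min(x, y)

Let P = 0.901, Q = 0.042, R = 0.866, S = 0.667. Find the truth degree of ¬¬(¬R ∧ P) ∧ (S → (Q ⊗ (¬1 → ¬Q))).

¬R = 1 − 0.866 = 0.134
¬R ∧ P = min(0.134, 0.901) = 0.134
¬(¬R ∧ P) = 1 − 0.134 = 0.866
¬¬(¬R ∧ P) = 1 − 0.866 = 0.134
¬1 = 1 − 1.000 = 0.000
¬Q = 1 − 0.042 = 0.958
¬1 → ¬Q = min(1, 1 − 0.000 + 0.958) = min(1, 1.958) = 1.000
Q ⊗ (¬1 → ¬Q) = max(0, 0.042 + 1.000 − 1) = max(0, 0.042) = 0.042
S → (Q ⊗ (¬1 → ¬Q)) = min(1, 1 − 0.667 + 0.042) = min(1, 0.375) = 0.375
¬¬(¬R ∧ P) ∧ (S → (Q ⊗ (¬1 → ¬Q))) = min(0.134, 0.375) = 0.134

0.134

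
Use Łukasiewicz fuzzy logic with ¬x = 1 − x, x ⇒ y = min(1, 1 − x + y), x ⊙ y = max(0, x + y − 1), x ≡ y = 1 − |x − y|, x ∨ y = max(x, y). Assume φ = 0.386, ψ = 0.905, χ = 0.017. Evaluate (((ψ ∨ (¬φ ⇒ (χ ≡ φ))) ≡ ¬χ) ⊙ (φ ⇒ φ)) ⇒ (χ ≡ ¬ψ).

¬φ = 1 − 0.386 = 0.614
χ ≡ φ = 1 − |0.017 − 0.386| = 1 − 0.369 = 0.631
¬φ ⇒ (χ ≡ φ) = min(1, 1 − 0.614 + 0.631) = min(1, 1.017) = 1.000
ψ ∨ (¬φ ⇒ (χ ≡ φ)) = max(0.905, 1.000) = 1.000
¬χ = 1 − 0.017 = 0.983
(ψ ∨ (¬φ ⇒ (χ ≡ φ))) ≡ ¬χ = 1 − |1.000 − 0.983| = 1 − 0.017 = 0.983
φ ⇒ φ = min(1, 1 − 0.386 + 0.386) = min(1, 1.000) = 1.000
((ψ ∨ (¬φ ⇒ (χ ≡ φ))) ≡ ¬χ) ⊙ (φ ⇒ φ) = max(0, 0.983 + 1.000 − 1) = max(0, 0.983) = 0.983
¬ψ = 1 − 0.905 = 0.095
χ ≡ ¬ψ = 1 − |0.017 − 0.095| = 1 − 0.078 = 0.922
(((ψ ∨ (¬φ ⇒ (χ ≡ φ))) ≡ ¬χ) ⊙ (φ ⇒ φ)) ⇒ (χ ≡ ¬ψ) = min(1, 1 − 0.983 + 0.922) = min(1, 0.939) = 0.939

0.939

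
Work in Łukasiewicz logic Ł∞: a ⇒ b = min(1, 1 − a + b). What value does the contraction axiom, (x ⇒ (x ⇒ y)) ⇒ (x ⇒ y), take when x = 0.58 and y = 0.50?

0.92

x ⇒ y = min(1, 1 − 0.58 + 0.50) = min(1, 0.92) = 0.92
x ⇒ (x ⇒ y) = min(1, 1 − 0.58 + 0.92) = min(1, 1.34) = 1.00
(x ⇒ (x ⇒ y)) ⇒ (x ⇒ y) = min(1, 1 − 1.00 + 0.92) = min(1, 0.92) = 0.92
(The value 0.92 < 1 shows this instance is not satisfied; fails in Ł∞ (the t-norm is not idempotent).)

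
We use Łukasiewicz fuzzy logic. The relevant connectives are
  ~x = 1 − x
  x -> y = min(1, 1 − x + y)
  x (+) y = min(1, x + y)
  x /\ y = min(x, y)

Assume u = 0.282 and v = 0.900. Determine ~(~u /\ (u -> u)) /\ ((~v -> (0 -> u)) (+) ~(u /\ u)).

0.282

~u = 1 − 0.282 = 0.718
u -> u = min(1, 1 − 0.282 + 0.282) = min(1, 1.000) = 1.000
~u /\ (u -> u) = min(0.718, 1.000) = 0.718
~(~u /\ (u -> u)) = 1 − 0.718 = 0.282
~v = 1 − 0.900 = 0.100
0 -> u = min(1, 1 − 0.000 + 0.282) = min(1, 1.282) = 1.000
~v -> (0 -> u) = min(1, 1 − 0.100 + 1.000) = min(1, 1.900) = 1.000
u /\ u = min(0.282, 0.282) = 0.282
~(u /\ u) = 1 − 0.282 = 0.718
(~v -> (0 -> u)) (+) ~(u /\ u) = min(1, 1.000 + 0.718) = min(1, 1.718) = 1.000
~(~u /\ (u -> u)) /\ ((~v -> (0 -> u)) (+) ~(u /\ u)) = min(0.282, 1.000) = 0.282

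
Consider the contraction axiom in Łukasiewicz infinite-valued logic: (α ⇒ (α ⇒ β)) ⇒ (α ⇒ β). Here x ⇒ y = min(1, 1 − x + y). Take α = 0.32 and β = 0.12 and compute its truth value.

0.80

α ⇒ β = min(1, 1 − 0.32 + 0.12) = min(1, 0.80) = 0.80
α ⇒ (α ⇒ β) = min(1, 1 − 0.32 + 0.80) = min(1, 1.48) = 1.00
(α ⇒ (α ⇒ β)) ⇒ (α ⇒ β) = min(1, 1 − 1.00 + 0.80) = min(1, 0.80) = 0.80
(The value 0.80 < 1 shows this instance is not satisfied; fails in Ł∞ (the t-norm is not idempotent).)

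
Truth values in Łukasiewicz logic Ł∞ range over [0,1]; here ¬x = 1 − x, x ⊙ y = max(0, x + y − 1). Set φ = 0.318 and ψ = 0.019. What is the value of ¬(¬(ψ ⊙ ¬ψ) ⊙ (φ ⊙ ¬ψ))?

0.701

¬ψ = 1 − 0.019 = 0.981
ψ ⊙ ¬ψ = max(0, 0.019 + 0.981 − 1) = max(0, 0.000) = 0.000
¬(ψ ⊙ ¬ψ) = 1 − 0.000 = 1.000
φ ⊙ ¬ψ = max(0, 0.318 + 0.981 − 1) = max(0, 0.299) = 0.299
¬(ψ ⊙ ¬ψ) ⊙ (φ ⊙ ¬ψ) = max(0, 1.000 + 0.299 − 1) = max(0, 0.299) = 0.299
¬(¬(ψ ⊙ ¬ψ) ⊙ (φ ⊙ ¬ψ)) = 1 − 0.299 = 0.701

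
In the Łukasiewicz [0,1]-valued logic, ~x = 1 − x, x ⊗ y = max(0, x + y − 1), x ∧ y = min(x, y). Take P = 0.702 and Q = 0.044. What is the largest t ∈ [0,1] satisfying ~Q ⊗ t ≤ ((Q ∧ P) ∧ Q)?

~Q = 1 − 0.044 = 0.956
So the left factor is ~Q = 0.956.
Q ∧ P = min(0.044, 0.702) = 0.044
(Q ∧ P) ∧ Q = min(0.044, 0.044) = 0.044
So the right-hand bound is (Q ∧ P) ∧ Q = 0.044.
The residuum of the Łukasiewicz t-norm gives the supremum: min(1, 1 − 0.956 + 0.044).
1 − 0.956 + 0.044 = 0.088, so t = min(1, 0.088) = 0.088.
Check: 0.956 ⊗ 0.088 = max(0, 0.044) = 0.044 ≤ 0.044.

0.088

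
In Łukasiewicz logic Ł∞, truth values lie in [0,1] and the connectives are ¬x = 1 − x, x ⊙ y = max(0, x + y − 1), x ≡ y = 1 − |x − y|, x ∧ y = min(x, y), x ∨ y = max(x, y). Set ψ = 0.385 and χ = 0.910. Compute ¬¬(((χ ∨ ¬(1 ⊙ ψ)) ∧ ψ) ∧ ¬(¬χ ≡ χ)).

1 ⊙ ψ = max(0, 1.000 + 0.385 − 1) = max(0, 0.385) = 0.385
¬(1 ⊙ ψ) = 1 − 0.385 = 0.615
χ ∨ ¬(1 ⊙ ψ) = max(0.910, 0.615) = 0.910
(χ ∨ ¬(1 ⊙ ψ)) ∧ ψ = min(0.910, 0.385) = 0.385
¬χ = 1 − 0.910 = 0.090
¬χ ≡ χ = 1 − |0.090 − 0.910| = 1 − 0.820 = 0.180
¬(¬χ ≡ χ) = 1 − 0.180 = 0.820
((χ ∨ ¬(1 ⊙ ψ)) ∧ ψ) ∧ ¬(¬χ ≡ χ) = min(0.385, 0.820) = 0.385
¬(((χ ∨ ¬(1 ⊙ ψ)) ∧ ψ) ∧ ¬(¬χ ≡ χ)) = 1 − 0.385 = 0.615
¬¬(((χ ∨ ¬(1 ⊙ ψ)) ∧ ψ) ∧ ¬(¬χ ≡ χ)) = 1 − 0.615 = 0.385

0.385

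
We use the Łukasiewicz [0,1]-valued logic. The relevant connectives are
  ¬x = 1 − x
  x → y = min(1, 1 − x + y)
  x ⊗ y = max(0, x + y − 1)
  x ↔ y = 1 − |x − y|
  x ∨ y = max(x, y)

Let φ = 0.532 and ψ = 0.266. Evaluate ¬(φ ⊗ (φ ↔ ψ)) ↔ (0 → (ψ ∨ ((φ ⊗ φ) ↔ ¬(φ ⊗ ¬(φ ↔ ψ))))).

φ ↔ ψ = 1 − |0.532 − 0.266| = 1 − 0.266 = 0.734
φ ⊗ (φ ↔ ψ) = max(0, 0.532 + 0.734 − 1) = max(0, 0.266) = 0.266
¬(φ ⊗ (φ ↔ ψ)) = 1 − 0.266 = 0.734
φ ⊗ φ = max(0, 0.532 + 0.532 − 1) = max(0, 0.064) = 0.064
¬(φ ↔ ψ) = 1 − 0.734 = 0.266
φ ⊗ ¬(φ ↔ ψ) = max(0, 0.532 + 0.266 − 1) = max(0, -0.202) = 0.000
¬(φ ⊗ ¬(φ ↔ ψ)) = 1 − 0.000 = 1.000
(φ ⊗ φ) ↔ ¬(φ ⊗ ¬(φ ↔ ψ)) = 1 − |0.064 − 1.000| = 1 − 0.936 = 0.064
ψ ∨ ((φ ⊗ φ) ↔ ¬(φ ⊗ ¬(φ ↔ ψ))) = max(0.266, 0.064) = 0.266
0 → (ψ ∨ ((φ ⊗ φ) ↔ ¬(φ ⊗ ¬(φ ↔ ψ)))) = min(1, 1 − 0.000 + 0.266) = min(1, 1.266) = 1.000
¬(φ ⊗ (φ ↔ ψ)) ↔ (0 → (ψ ∨ ((φ ⊗ φ) ↔ ¬(φ ⊗ ¬(φ ↔ ψ))))) = 1 − |0.734 − 1.000| = 1 − 0.266 = 0.734

0.734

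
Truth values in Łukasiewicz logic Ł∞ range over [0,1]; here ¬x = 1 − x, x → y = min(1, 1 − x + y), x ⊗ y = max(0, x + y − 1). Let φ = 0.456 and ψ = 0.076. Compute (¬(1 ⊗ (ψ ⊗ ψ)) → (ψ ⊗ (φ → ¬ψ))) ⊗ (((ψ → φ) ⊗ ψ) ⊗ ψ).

0.000

ψ ⊗ ψ = max(0, 0.076 + 0.076 − 1) = max(0, -0.848) = 0.000
1 ⊗ (ψ ⊗ ψ) = max(0, 1.000 + 0.000 − 1) = max(0, 0.000) = 0.000
¬(1 ⊗ (ψ ⊗ ψ)) = 1 − 0.000 = 1.000
¬ψ = 1 − 0.076 = 0.924
φ → ¬ψ = min(1, 1 − 0.456 + 0.924) = min(1, 1.468) = 1.000
ψ ⊗ (φ → ¬ψ) = max(0, 0.076 + 1.000 − 1) = max(0, 0.076) = 0.076
¬(1 ⊗ (ψ ⊗ ψ)) → (ψ ⊗ (φ → ¬ψ)) = min(1, 1 − 1.000 + 0.076) = min(1, 0.076) = 0.076
ψ → φ = min(1, 1 − 0.076 + 0.456) = min(1, 1.380) = 1.000
(ψ → φ) ⊗ ψ = max(0, 1.000 + 0.076 − 1) = max(0, 0.076) = 0.076
((ψ → φ) ⊗ ψ) ⊗ ψ = max(0, 0.076 + 0.076 − 1) = max(0, -0.848) = 0.000
(¬(1 ⊗ (ψ ⊗ ψ)) → (ψ ⊗ (φ → ¬ψ))) ⊗ (((ψ → φ) ⊗ ψ) ⊗ ψ) = max(0, 0.076 + 0.000 − 1) = max(0, -0.924) = 0.000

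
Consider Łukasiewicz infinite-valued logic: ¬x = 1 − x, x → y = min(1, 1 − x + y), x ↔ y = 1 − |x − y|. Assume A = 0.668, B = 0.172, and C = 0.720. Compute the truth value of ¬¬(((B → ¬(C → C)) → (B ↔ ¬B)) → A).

C → C = min(1, 1 − 0.720 + 0.720) = min(1, 1.000) = 1.000
¬(C → C) = 1 − 1.000 = 0.000
B → ¬(C → C) = min(1, 1 − 0.172 + 0.000) = min(1, 0.828) = 0.828
¬B = 1 − 0.172 = 0.828
B ↔ ¬B = 1 − |0.172 − 0.828| = 1 − 0.656 = 0.344
(B → ¬(C → C)) → (B ↔ ¬B) = min(1, 1 − 0.828 + 0.344) = min(1, 0.516) = 0.516
((B → ¬(C → C)) → (B ↔ ¬B)) → A = min(1, 1 − 0.516 + 0.668) = min(1, 1.152) = 1.000
¬(((B → ¬(C → C)) → (B ↔ ¬B)) → A) = 1 − 1.000 = 0.000
¬¬(((B → ¬(C → C)) → (B ↔ ¬B)) → A) = 1 − 0.000 = 1.000

1.000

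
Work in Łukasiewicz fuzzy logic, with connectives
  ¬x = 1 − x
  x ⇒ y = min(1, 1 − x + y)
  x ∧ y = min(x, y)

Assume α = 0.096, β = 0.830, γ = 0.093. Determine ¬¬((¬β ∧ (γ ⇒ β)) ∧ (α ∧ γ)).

¬β = 1 − 0.830 = 0.170
γ ⇒ β = min(1, 1 − 0.093 + 0.830) = min(1, 1.737) = 1.000
¬β ∧ (γ ⇒ β) = min(0.170, 1.000) = 0.170
α ∧ γ = min(0.096, 0.093) = 0.093
(¬β ∧ (γ ⇒ β)) ∧ (α ∧ γ) = min(0.170, 0.093) = 0.093
¬((¬β ∧ (γ ⇒ β)) ∧ (α ∧ γ)) = 1 − 0.093 = 0.907
¬¬((¬β ∧ (γ ⇒ β)) ∧ (α ∧ γ)) = 1 − 0.907 = 0.093

0.093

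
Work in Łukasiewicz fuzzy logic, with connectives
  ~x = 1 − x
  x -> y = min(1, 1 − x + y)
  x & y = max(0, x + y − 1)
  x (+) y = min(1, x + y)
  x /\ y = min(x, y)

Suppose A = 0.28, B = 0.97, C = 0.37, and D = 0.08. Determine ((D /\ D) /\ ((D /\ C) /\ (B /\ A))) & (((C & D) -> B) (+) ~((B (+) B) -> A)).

D /\ D = min(0.08, 0.08) = 0.08
D /\ C = min(0.08, 0.37) = 0.08
B /\ A = min(0.97, 0.28) = 0.28
(D /\ C) /\ (B /\ A) = min(0.08, 0.28) = 0.08
(D /\ D) /\ ((D /\ C) /\ (B /\ A)) = min(0.08, 0.08) = 0.08
C & D = max(0, 0.37 + 0.08 − 1) = max(0, -0.55) = 0.00
(C & D) -> B = min(1, 1 − 0.00 + 0.97) = min(1, 1.97) = 1.00
B (+) B = min(1, 0.97 + 0.97) = min(1, 1.94) = 1.00
(B (+) B) -> A = min(1, 1 − 1.00 + 0.28) = min(1, 0.28) = 0.28
~((B (+) B) -> A) = 1 − 0.28 = 0.72
((C & D) -> B) (+) ~((B (+) B) -> A) = min(1, 1.00 + 0.72) = min(1, 1.72) = 1.00
((D /\ D) /\ ((D /\ C) /\ (B /\ A))) & (((C & D) -> B) (+) ~((B (+) B) -> A)) = max(0, 0.08 + 1.00 − 1) = max(0, 0.08) = 0.08

0.08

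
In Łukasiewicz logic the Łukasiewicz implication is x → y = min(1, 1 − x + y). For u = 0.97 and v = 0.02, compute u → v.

u → v = min(1, 1 − 0.97 + 0.02) = min(1, 0.05) = 0.05
For comparison, the Gödel implication (1 if x ≤ y else y) would give 0.02.

0.05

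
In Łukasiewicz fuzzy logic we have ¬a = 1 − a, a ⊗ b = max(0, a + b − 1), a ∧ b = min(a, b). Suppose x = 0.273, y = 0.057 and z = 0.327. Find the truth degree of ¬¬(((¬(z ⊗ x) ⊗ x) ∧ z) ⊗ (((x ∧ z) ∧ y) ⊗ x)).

z ⊗ x = max(0, 0.327 + 0.273 − 1) = max(0, -0.400) = 0.000
¬(z ⊗ x) = 1 − 0.000 = 1.000
¬(z ⊗ x) ⊗ x = max(0, 1.000 + 0.273 − 1) = max(0, 0.273) = 0.273
(¬(z ⊗ x) ⊗ x) ∧ z = min(0.273, 0.327) = 0.273
x ∧ z = min(0.273, 0.327) = 0.273
(x ∧ z) ∧ y = min(0.273, 0.057) = 0.057
((x ∧ z) ∧ y) ⊗ x = max(0, 0.057 + 0.273 − 1) = max(0, -0.670) = 0.000
((¬(z ⊗ x) ⊗ x) ∧ z) ⊗ (((x ∧ z) ∧ y) ⊗ x) = max(0, 0.273 + 0.000 − 1) = max(0, -0.727) = 0.000
¬(((¬(z ⊗ x) ⊗ x) ∧ z) ⊗ (((x ∧ z) ∧ y) ⊗ x)) = 1 − 0.000 = 1.000
¬¬(((¬(z ⊗ x) ⊗ x) ∧ z) ⊗ (((x ∧ z) ∧ y) ⊗ x)) = 1 − 1.000 = 0.000

0.000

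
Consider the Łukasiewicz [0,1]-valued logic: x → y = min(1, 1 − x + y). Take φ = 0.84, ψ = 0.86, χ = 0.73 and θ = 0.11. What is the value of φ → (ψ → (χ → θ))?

0.68

χ → θ = min(1, 1 − 0.73 + 0.11) = min(1, 0.38) = 0.38
ψ → (χ → θ) = min(1, 1 − 0.86 + 0.38) = min(1, 0.52) = 0.52
φ → (ψ → (χ → θ)) = min(1, 1 − 0.84 + 0.52) = min(1, 0.68) = 0.68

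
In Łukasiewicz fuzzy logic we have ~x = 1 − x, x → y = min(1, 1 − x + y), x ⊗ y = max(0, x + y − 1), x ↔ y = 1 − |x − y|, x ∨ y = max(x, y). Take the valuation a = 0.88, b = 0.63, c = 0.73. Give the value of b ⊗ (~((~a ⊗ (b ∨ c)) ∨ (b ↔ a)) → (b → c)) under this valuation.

0.63

~a = 1 − 0.88 = 0.12
b ∨ c = max(0.63, 0.73) = 0.73
~a ⊗ (b ∨ c) = max(0, 0.12 + 0.73 − 1) = max(0, -0.15) = 0.00
b ↔ a = 1 − |0.63 − 0.88| = 1 − 0.25 = 0.75
(~a ⊗ (b ∨ c)) ∨ (b ↔ a) = max(0.00, 0.75) = 0.75
~((~a ⊗ (b ∨ c)) ∨ (b ↔ a)) = 1 − 0.75 = 0.25
b → c = min(1, 1 − 0.63 + 0.73) = min(1, 1.10) = 1.00
~((~a ⊗ (b ∨ c)) ∨ (b ↔ a)) → (b → c) = min(1, 1 − 0.25 + 1.00) = min(1, 1.75) = 1.00
b ⊗ (~((~a ⊗ (b ∨ c)) ∨ (b ↔ a)) → (b → c)) = max(0, 0.63 + 1.00 − 1) = max(0, 0.63) = 0.63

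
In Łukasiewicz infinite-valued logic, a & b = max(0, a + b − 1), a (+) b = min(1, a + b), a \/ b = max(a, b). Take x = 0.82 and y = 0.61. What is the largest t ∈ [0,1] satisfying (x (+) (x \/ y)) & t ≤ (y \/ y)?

0.61

x \/ y = max(0.82, 0.61) = 0.82
x (+) (x \/ y) = min(1, 0.82 + 0.82) = min(1, 1.64) = 1.00
So the left factor is x (+) (x \/ y) = 1.00.
y \/ y = max(0.61, 0.61) = 0.61
So the right-hand bound is y \/ y = 0.61.
The residuum of the Łukasiewicz t-norm gives the supremum: min(1, 1 − 1.00 + 0.61).
1 − 1.00 + 0.61 = 0.61, so t = min(1, 0.61) = 0.61.
Check: 1.00 & 0.61 = max(0, 0.61) = 0.61 ≤ 0.61.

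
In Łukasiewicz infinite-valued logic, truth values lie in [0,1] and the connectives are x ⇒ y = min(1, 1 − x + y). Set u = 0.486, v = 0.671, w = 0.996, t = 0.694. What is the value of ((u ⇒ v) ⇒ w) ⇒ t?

u ⇒ v = min(1, 1 − 0.486 + 0.671) = min(1, 1.185) = 1.000
(u ⇒ v) ⇒ w = min(1, 1 − 1.000 + 0.996) = min(1, 0.996) = 0.996
((u ⇒ v) ⇒ w) ⇒ t = min(1, 1 − 0.996 + 0.694) = min(1, 0.698) = 0.698

0.698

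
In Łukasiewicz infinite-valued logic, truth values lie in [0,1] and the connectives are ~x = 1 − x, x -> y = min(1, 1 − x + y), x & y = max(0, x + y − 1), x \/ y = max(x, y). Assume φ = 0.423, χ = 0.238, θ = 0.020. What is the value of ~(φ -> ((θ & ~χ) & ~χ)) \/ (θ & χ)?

0.423

~χ = 1 − 0.238 = 0.762
θ & ~χ = max(0, 0.020 + 0.762 − 1) = max(0, -0.218) = 0.000
(θ & ~χ) & ~χ = max(0, 0.000 + 0.762 − 1) = max(0, -0.238) = 0.000
φ -> ((θ & ~χ) & ~χ) = min(1, 1 − 0.423 + 0.000) = min(1, 0.577) = 0.577
~(φ -> ((θ & ~χ) & ~χ)) = 1 − 0.577 = 0.423
θ & χ = max(0, 0.020 + 0.238 − 1) = max(0, -0.742) = 0.000
~(φ -> ((θ & ~χ) & ~χ)) \/ (θ & χ) = max(0.423, 0.000) = 0.423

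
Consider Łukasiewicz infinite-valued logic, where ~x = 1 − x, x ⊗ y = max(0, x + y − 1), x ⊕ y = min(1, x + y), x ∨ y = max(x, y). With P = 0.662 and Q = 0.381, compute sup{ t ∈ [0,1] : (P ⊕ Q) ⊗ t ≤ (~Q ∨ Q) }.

P ⊕ Q = min(1, 0.662 + 0.381) = min(1, 1.043) = 1.000
So the left factor is P ⊕ Q = 1.000.
~Q = 1 − 0.381 = 0.619
~Q ∨ Q = max(0.619, 0.381) = 0.619
So the right-hand bound is ~Q ∨ Q = 0.619.
The residuum of the Łukasiewicz t-norm gives the supremum: min(1, 1 − 1.000 + 0.619).
1 − 1.000 + 0.619 = 0.619, so t = min(1, 0.619) = 0.619.
Check: 1.000 ⊗ 0.619 = max(0, 0.619) = 0.619 ≤ 0.619.

0.619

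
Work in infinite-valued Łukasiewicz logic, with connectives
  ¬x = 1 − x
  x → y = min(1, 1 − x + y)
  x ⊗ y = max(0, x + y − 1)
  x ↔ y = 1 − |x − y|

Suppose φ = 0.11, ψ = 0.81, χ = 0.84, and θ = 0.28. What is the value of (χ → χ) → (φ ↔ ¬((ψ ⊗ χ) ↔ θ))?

0.74

χ → χ = min(1, 1 − 0.84 + 0.84) = min(1, 1.00) = 1.00
ψ ⊗ χ = max(0, 0.81 + 0.84 − 1) = max(0, 0.65) = 0.65
(ψ ⊗ χ) ↔ θ = 1 − |0.65 − 0.28| = 1 − 0.37 = 0.63
¬((ψ ⊗ χ) ↔ θ) = 1 − 0.63 = 0.37
φ ↔ ¬((ψ ⊗ χ) ↔ θ) = 1 − |0.11 − 0.37| = 1 − 0.26 = 0.74
(χ → χ) → (φ ↔ ¬((ψ ⊗ χ) ↔ θ)) = min(1, 1 − 1.00 + 0.74) = min(1, 0.74) = 0.74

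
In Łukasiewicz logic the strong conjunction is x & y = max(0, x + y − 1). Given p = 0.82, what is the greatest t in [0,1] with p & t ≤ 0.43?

The residuum of the Łukasiewicz t-norm gives the supremum: min(1, 1 − 0.82 + 0.43).
1 − 0.82 + 0.43 = 0.61, so t = min(1, 0.61) = 0.61.
Check: 0.82 & 0.61 = max(0, 0.43) = 0.43 ≤ 0.43.

0.61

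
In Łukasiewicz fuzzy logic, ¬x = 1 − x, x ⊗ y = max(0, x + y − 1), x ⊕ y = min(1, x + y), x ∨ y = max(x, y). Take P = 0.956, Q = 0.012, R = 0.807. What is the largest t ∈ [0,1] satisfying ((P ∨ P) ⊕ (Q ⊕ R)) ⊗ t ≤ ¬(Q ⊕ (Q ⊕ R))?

P ∨ P = max(0.956, 0.956) = 0.956
Q ⊕ R = min(1, 0.012 + 0.807) = min(1, 0.819) = 0.819
(P ∨ P) ⊕ (Q ⊕ R) = min(1, 0.956 + 0.819) = min(1, 1.775) = 1.000
So the left factor is (P ∨ P) ⊕ (Q ⊕ R) = 1.000.
Q ⊕ (Q ⊕ R) = min(1, 0.012 + 0.819) = min(1, 0.831) = 0.831
¬(Q ⊕ (Q ⊕ R)) = 1 − 0.831 = 0.169
So the right-hand bound is ¬(Q ⊕ (Q ⊕ R)) = 0.169.
The residuum of the Łukasiewicz t-norm gives the supremum: min(1, 1 − 1.000 + 0.169).
1 − 1.000 + 0.169 = 0.169, so t = min(1, 0.169) = 0.169.
Check: 1.000 ⊗ 0.169 = max(0, 0.169) = 0.169 ≤ 0.169.

0.169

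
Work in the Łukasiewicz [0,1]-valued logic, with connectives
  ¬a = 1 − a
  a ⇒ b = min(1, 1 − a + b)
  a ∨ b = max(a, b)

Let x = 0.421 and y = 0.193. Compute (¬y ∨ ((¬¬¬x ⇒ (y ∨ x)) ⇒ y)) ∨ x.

0.807

¬y = 1 − 0.193 = 0.807
¬x = 1 − 0.421 = 0.579
¬¬x = 1 − 0.579 = 0.421
¬¬¬x = 1 − 0.421 = 0.579
y ∨ x = max(0.193, 0.421) = 0.421
¬¬¬x ⇒ (y ∨ x) = min(1, 1 − 0.579 + 0.421) = min(1, 0.842) = 0.842
(¬¬¬x ⇒ (y ∨ x)) ⇒ y = min(1, 1 − 0.842 + 0.193) = min(1, 0.351) = 0.351
¬y ∨ ((¬¬¬x ⇒ (y ∨ x)) ⇒ y) = max(0.807, 0.351) = 0.807
(¬y ∨ ((¬¬¬x ⇒ (y ∨ x)) ⇒ y)) ∨ x = max(0.807, 0.421) = 0.807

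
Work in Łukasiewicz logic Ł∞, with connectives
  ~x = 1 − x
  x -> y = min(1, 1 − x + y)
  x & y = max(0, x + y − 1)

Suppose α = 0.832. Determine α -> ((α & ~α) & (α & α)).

0.168

~α = 1 − 0.832 = 0.168
α & ~α = max(0, 0.832 + 0.168 − 1) = max(0, 0.000) = 0.000
α & α = max(0, 0.832 + 0.832 − 1) = max(0, 0.664) = 0.664
(α & ~α) & (α & α) = max(0, 0.000 + 0.664 − 1) = max(0, -0.336) = 0.000
α -> ((α & ~α) & (α & α)) = min(1, 1 − 0.832 + 0.000) = min(1, 0.168) = 0.168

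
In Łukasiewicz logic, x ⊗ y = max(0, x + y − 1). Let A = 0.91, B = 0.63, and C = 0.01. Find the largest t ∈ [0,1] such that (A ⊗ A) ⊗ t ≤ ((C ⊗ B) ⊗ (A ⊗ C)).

0.18

A ⊗ A = max(0, 0.91 + 0.91 − 1) = max(0, 0.82) = 0.82
So the left factor is A ⊗ A = 0.82.
C ⊗ B = max(0, 0.01 + 0.63 − 1) = max(0, -0.36) = 0.00
A ⊗ C = max(0, 0.91 + 0.01 − 1) = max(0, -0.08) = 0.00
(C ⊗ B) ⊗ (A ⊗ C) = max(0, 0.00 + 0.00 − 1) = max(0, -1.00) = 0.00
So the right-hand bound is (C ⊗ B) ⊗ (A ⊗ C) = 0.00.
The residuum of the Łukasiewicz t-norm gives the supremum: min(1, 1 − 0.82 + 0.00).
1 − 0.82 + 0.00 = 0.18, so t = min(1, 0.18) = 0.18.
Check: 0.82 ⊗ 0.18 = max(0, 0.00) = 0.00 ≤ 0.00.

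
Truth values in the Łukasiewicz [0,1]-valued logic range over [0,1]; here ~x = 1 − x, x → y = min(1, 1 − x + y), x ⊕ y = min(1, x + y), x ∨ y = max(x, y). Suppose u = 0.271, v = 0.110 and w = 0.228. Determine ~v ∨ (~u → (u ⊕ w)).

0.890

~v = 1 − 0.110 = 0.890
~u = 1 − 0.271 = 0.729
u ⊕ w = min(1, 0.271 + 0.228) = min(1, 0.499) = 0.499
~u → (u ⊕ w) = min(1, 1 − 0.729 + 0.499) = min(1, 0.770) = 0.770
~v ∨ (~u → (u ⊕ w)) = max(0.890, 0.770) = 0.890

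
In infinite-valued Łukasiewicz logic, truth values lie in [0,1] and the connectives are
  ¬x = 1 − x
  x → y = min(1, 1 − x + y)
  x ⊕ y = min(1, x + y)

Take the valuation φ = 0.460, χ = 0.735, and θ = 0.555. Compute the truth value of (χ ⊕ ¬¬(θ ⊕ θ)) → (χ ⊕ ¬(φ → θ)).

0.735

θ ⊕ θ = min(1, 0.555 + 0.555) = min(1, 1.110) = 1.000
¬(θ ⊕ θ) = 1 − 1.000 = 0.000
¬¬(θ ⊕ θ) = 1 − 0.000 = 1.000
χ ⊕ ¬¬(θ ⊕ θ) = min(1, 0.735 + 1.000) = min(1, 1.735) = 1.000
φ → θ = min(1, 1 − 0.460 + 0.555) = min(1, 1.095) = 1.000
¬(φ → θ) = 1 − 1.000 = 0.000
χ ⊕ ¬(φ → θ) = min(1, 0.735 + 0.000) = min(1, 0.735) = 0.735
(χ ⊕ ¬¬(θ ⊕ θ)) → (χ ⊕ ¬(φ → θ)) = min(1, 1 − 1.000 + 0.735) = min(1, 0.735) = 0.735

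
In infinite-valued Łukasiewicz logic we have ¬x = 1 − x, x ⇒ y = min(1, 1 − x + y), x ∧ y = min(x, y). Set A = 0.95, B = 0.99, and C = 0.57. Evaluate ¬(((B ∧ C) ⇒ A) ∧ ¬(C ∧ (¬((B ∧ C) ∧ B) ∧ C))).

0.43

B ∧ C = min(0.99, 0.57) = 0.57
(B ∧ C) ⇒ A = min(1, 1 − 0.57 + 0.95) = min(1, 1.38) = 1.00
(B ∧ C) ∧ B = min(0.57, 0.99) = 0.57
¬((B ∧ C) ∧ B) = 1 − 0.57 = 0.43
¬((B ∧ C) ∧ B) ∧ C = min(0.43, 0.57) = 0.43
C ∧ (¬((B ∧ C) ∧ B) ∧ C) = min(0.57, 0.43) = 0.43
¬(C ∧ (¬((B ∧ C) ∧ B) ∧ C)) = 1 − 0.43 = 0.57
((B ∧ C) ⇒ A) ∧ ¬(C ∧ (¬((B ∧ C) ∧ B) ∧ C)) = min(1.00, 0.57) = 0.57
¬(((B ∧ C) ⇒ A) ∧ ¬(C ∧ (¬((B ∧ C) ∧ B) ∧ C))) = 1 − 0.57 = 0.43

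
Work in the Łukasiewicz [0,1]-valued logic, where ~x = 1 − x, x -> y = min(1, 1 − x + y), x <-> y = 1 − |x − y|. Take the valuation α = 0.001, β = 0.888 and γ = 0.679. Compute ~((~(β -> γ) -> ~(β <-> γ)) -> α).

0.999

β -> γ = min(1, 1 − 0.888 + 0.679) = min(1, 0.791) = 0.791
~(β -> γ) = 1 − 0.791 = 0.209
β <-> γ = 1 − |0.888 − 0.679| = 1 − 0.209 = 0.791
~(β <-> γ) = 1 − 0.791 = 0.209
~(β -> γ) -> ~(β <-> γ) = min(1, 1 − 0.209 + 0.209) = min(1, 1.000) = 1.000
(~(β -> γ) -> ~(β <-> γ)) -> α = min(1, 1 − 1.000 + 0.001) = min(1, 0.001) = 0.001
~((~(β -> γ) -> ~(β <-> γ)) -> α) = 1 − 0.001 = 0.999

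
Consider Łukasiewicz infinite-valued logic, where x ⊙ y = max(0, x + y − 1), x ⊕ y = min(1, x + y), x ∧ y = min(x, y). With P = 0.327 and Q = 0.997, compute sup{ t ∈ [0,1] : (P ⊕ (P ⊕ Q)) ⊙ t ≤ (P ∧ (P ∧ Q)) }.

P ⊕ Q = min(1, 0.327 + 0.997) = min(1, 1.324) = 1.000
P ⊕ (P ⊕ Q) = min(1, 0.327 + 1.000) = min(1, 1.327) = 1.000
So the left factor is P ⊕ (P ⊕ Q) = 1.000.
P ∧ Q = min(0.327, 0.997) = 0.327
P ∧ (P ∧ Q) = min(0.327, 0.327) = 0.327
So the right-hand bound is P ∧ (P ∧ Q) = 0.327.
The residuum of the Łukasiewicz t-norm gives the supremum: min(1, 1 − 1.000 + 0.327).
1 − 1.000 + 0.327 = 0.327, so t = min(1, 0.327) = 0.327.
Check: 1.000 ⊙ 0.327 = max(0, 0.327) = 0.327 ≤ 0.327.

0.327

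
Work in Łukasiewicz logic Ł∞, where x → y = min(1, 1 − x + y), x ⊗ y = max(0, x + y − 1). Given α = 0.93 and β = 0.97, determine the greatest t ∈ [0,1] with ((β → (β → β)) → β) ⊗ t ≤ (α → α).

1.00

β → β = min(1, 1 − 0.97 + 0.97) = min(1, 1.00) = 1.00
β → (β → β) = min(1, 1 − 0.97 + 1.00) = min(1, 1.03) = 1.00
(β → (β → β)) → β = min(1, 1 − 1.00 + 0.97) = min(1, 0.97) = 0.97
So the left factor is (β → (β → β)) → β = 0.97.
α → α = min(1, 1 − 0.93 + 0.93) = min(1, 1.00) = 1.00
So the right-hand bound is α → α = 1.00.
The residuum of the Łukasiewicz t-norm gives the supremum: min(1, 1 − 0.97 + 1.00).
1 − 0.97 + 1.00 = 1.03, so t = min(1, 1.03) = 1.00.
Check: 0.97 ⊗ 1.00 = max(0, 0.97) = 0.97 ≤ 1.00.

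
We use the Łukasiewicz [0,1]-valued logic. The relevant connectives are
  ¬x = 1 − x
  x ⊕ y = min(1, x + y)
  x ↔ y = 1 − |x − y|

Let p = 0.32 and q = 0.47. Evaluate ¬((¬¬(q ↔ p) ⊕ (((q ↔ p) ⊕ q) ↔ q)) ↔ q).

0.53

q ↔ p = 1 − |0.47 − 0.32| = 1 − 0.15 = 0.85
¬(q ↔ p) = 1 − 0.85 = 0.15
¬¬(q ↔ p) = 1 − 0.15 = 0.85
(q ↔ p) ⊕ q = min(1, 0.85 + 0.47) = min(1, 1.32) = 1.00
((q ↔ p) ⊕ q) ↔ q = 1 − |1.00 − 0.47| = 1 − 0.53 = 0.47
¬¬(q ↔ p) ⊕ (((q ↔ p) ⊕ q) ↔ q) = min(1, 0.85 + 0.47) = min(1, 1.32) = 1.00
(¬¬(q ↔ p) ⊕ (((q ↔ p) ⊕ q) ↔ q)) ↔ q = 1 − |1.00 − 0.47| = 1 − 0.53 = 0.47
¬((¬¬(q ↔ p) ⊕ (((q ↔ p) ⊕ q) ↔ q)) ↔ q) = 1 − 0.47 = 0.53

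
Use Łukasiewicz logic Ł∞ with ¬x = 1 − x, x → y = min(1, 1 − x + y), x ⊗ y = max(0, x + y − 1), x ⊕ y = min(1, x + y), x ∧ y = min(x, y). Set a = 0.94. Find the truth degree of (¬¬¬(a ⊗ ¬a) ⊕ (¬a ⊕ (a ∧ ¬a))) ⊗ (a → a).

¬a = 1 − 0.94 = 0.06
a ⊗ ¬a = max(0, 0.94 + 0.06 − 1) = max(0, 0.00) = 0.00
¬(a ⊗ ¬a) = 1 − 0.00 = 1.00
¬¬(a ⊗ ¬a) = 1 − 1.00 = 0.00
¬¬¬(a ⊗ ¬a) = 1 − 0.00 = 1.00
a ∧ ¬a = min(0.94, 0.06) = 0.06
¬a ⊕ (a ∧ ¬a) = min(1, 0.06 + 0.06) = min(1, 0.12) = 0.12
¬¬¬(a ⊗ ¬a) ⊕ (¬a ⊕ (a ∧ ¬a)) = min(1, 1.00 + 0.12) = min(1, 1.12) = 1.00
a → a = min(1, 1 − 0.94 + 0.94) = min(1, 1.00) = 1.00
(¬¬¬(a ⊗ ¬a) ⊕ (¬a ⊕ (a ∧ ¬a))) ⊗ (a → a) = max(0, 1.00 + 1.00 − 1) = max(0, 1.00) = 1.00

1.00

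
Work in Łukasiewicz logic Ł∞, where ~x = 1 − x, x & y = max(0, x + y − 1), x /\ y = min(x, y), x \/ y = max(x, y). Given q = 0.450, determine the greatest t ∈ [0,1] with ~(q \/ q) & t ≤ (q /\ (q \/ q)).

0.900

q \/ q = max(0.450, 0.450) = 0.450
~(q \/ q) = 1 − 0.450 = 0.550
So the left factor is ~(q \/ q) = 0.550.
q /\ (q \/ q) = min(0.450, 0.450) = 0.450
So the right-hand bound is q /\ (q \/ q) = 0.450.
The residuum of the Łukasiewicz t-norm gives the supremum: min(1, 1 − 0.550 + 0.450).
1 − 0.550 + 0.450 = 0.900, so t = min(1, 0.900) = 0.900.
Check: 0.550 & 0.900 = max(0, 0.450) = 0.450 ≤ 0.450.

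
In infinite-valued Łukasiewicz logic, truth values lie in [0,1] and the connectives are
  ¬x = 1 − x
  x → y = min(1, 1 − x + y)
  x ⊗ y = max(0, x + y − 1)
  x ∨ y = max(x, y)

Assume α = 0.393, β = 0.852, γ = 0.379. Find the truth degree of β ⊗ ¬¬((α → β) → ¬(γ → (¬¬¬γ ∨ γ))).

α → β = min(1, 1 − 0.393 + 0.852) = min(1, 1.459) = 1.000
¬γ = 1 − 0.379 = 0.621
¬¬γ = 1 − 0.621 = 0.379
¬¬¬γ = 1 − 0.379 = 0.621
¬¬¬γ ∨ γ = max(0.621, 0.379) = 0.621
γ → (¬¬¬γ ∨ γ) = min(1, 1 − 0.379 + 0.621) = min(1, 1.242) = 1.000
¬(γ → (¬¬¬γ ∨ γ)) = 1 − 1.000 = 0.000
(α → β) → ¬(γ → (¬¬¬γ ∨ γ)) = min(1, 1 − 1.000 + 0.000) = min(1, 0.000) = 0.000
¬((α → β) → ¬(γ → (¬¬¬γ ∨ γ))) = 1 − 0.000 = 1.000
¬¬((α → β) → ¬(γ → (¬¬¬γ ∨ γ))) = 1 − 1.000 = 0.000
β ⊗ ¬¬((α → β) → ¬(γ → (¬¬¬γ ∨ γ))) = max(0, 0.852 + 0.000 − 1) = max(0, -0.148) = 0.000

0.000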